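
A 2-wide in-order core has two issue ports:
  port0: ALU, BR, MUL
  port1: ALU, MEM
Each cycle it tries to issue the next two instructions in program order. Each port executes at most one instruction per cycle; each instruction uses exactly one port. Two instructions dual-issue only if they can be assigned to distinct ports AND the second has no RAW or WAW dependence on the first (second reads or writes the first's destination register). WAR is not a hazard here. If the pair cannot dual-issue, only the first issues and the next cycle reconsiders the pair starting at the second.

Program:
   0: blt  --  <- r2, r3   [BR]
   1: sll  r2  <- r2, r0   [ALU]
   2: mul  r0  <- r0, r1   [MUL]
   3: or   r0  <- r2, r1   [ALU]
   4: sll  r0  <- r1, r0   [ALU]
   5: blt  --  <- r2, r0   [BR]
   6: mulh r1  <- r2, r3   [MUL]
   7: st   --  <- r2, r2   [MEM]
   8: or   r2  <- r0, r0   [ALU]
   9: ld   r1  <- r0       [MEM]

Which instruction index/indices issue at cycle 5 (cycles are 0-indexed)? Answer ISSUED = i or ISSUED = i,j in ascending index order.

ISSUED = 6,7

[0] i0,i1  blt sll  -- pair
[1] i2  mul  -- WAW r0
[2] i3  or  -- RAW+WAW r0
[3] i4  sll  -- RAW r0
[4] i5  blt  -- no-port BR/MUL
[5] i6,i7  mulh st  -- pair
[6] i8,i9  or ld  -- pair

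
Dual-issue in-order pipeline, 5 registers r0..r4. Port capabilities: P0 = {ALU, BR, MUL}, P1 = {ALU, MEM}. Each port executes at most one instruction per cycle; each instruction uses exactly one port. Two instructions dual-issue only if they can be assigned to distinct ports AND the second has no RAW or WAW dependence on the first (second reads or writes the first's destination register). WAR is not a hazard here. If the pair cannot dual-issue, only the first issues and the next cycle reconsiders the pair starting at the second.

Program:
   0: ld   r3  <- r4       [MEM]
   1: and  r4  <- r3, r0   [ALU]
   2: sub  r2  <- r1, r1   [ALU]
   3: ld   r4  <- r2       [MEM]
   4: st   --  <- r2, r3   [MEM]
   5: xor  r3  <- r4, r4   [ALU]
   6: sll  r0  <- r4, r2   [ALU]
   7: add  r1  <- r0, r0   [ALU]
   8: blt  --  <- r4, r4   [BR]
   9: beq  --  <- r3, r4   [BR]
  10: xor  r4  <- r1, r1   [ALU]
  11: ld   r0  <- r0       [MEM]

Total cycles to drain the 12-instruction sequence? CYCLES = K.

  cy0 -> i0 (ld.MEM) RAW r3
  cy1 -> i1+i2 (and.ALU+sub.ALU) dual
  cy2 -> i3 (ld.MEM) no-port MEM/MEM
  cy3 -> i4+i5 (st.MEM+xor.ALU) dual
  cy4 -> i6 (sll.ALU) RAW r0
  cy5 -> i7+i8 (add.ALU+blt.BR) dual
  cy6 -> i9+i10 (beq.BR+xor.ALU) dual
  cy7 -> i11 (ld.MEM) tail

CYCLES = 8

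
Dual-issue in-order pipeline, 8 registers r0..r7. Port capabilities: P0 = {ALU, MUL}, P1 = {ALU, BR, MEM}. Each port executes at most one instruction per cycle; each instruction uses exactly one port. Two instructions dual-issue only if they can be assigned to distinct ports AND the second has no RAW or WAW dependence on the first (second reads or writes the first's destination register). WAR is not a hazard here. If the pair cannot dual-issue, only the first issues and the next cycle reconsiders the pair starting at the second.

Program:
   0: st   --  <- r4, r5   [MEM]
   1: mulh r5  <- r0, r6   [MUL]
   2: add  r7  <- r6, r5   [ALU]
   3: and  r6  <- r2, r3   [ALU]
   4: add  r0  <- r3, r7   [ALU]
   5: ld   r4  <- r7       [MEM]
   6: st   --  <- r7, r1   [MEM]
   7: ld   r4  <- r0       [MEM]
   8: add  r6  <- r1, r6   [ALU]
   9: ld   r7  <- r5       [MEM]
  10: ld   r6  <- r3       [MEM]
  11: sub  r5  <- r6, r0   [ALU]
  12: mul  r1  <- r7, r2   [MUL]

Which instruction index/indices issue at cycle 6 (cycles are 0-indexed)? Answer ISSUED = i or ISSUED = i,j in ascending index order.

ISSUED = 10

[0] i0&i1  st;mulh  -- 2-wide
[1] i2&i3  add;and  -- 2-wide
[2] i4&i5  add;ld  -- 2-wide
[3] i6  st  -- no-port MEM/MEM
[4] i7&i8  ld;add  -- 2-wide
[5] i9  ld  -- no-port MEM/MEM
[6] i10  ld  -- RAW r6
[7] i11&i12  sub;mul  -- 2-wide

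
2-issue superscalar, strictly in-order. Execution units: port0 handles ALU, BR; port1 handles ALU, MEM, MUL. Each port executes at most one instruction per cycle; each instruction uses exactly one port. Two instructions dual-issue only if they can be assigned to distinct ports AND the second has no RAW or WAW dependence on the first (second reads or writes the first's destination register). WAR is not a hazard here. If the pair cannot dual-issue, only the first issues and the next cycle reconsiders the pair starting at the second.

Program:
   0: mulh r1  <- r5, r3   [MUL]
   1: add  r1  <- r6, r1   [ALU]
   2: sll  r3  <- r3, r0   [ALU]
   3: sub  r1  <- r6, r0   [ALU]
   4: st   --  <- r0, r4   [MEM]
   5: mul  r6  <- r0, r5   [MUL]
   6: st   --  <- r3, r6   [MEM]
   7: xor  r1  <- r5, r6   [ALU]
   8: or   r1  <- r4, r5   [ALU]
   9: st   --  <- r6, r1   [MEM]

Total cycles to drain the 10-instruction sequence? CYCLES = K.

0. mulh.MUL @i0  | RAW+WAW r1
1. add.ALU;sll.ALU @i1&i2  | dual
2. sub.ALU;st.MEM @i3&i4  | dual
3. mul.MUL @i5  | no-port MUL/MEM
4. st.MEM;xor.ALU @i6&i7  | dual
5. or.ALU @i8  | RAW r1
6. st.MEM @i9  | tail

CYCLES = 7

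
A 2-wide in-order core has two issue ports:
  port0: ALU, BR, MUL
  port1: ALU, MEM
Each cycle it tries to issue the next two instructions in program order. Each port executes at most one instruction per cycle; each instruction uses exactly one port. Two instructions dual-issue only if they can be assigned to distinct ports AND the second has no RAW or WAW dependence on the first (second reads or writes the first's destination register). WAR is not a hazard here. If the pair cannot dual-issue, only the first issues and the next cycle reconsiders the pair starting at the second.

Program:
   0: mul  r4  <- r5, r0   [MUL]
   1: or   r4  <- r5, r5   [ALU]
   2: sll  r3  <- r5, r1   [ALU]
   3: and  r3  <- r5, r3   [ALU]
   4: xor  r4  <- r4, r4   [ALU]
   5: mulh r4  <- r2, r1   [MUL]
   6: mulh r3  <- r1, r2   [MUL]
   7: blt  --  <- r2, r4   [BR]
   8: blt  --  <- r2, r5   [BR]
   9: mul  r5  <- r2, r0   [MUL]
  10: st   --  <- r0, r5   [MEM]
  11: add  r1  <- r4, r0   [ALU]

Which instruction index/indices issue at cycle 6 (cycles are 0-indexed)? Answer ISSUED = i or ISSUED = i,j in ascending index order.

ISSUED = 8

  cy0 -> i0 (mul.MUL) WAW r4
  cy1 -> i1,i2 (or.ALU/sll.ALU) 2-wide
  cy2 -> i3,i4 (and.ALU/xor.ALU) 2-wide
  cy3 -> i5 (mulh.MUL) no-port MUL/MUL
  cy4 -> i6 (mulh.MUL) no-port MUL/BR
  cy5 -> i7 (blt.BR) no-port BR/BR
  cy6 -> i8 (blt.BR) no-port BR/MUL
  cy7 -> i9 (mul.MUL) RAW r5
  cy8 -> i10,i11 (st.MEM/add.ALU) 2-wide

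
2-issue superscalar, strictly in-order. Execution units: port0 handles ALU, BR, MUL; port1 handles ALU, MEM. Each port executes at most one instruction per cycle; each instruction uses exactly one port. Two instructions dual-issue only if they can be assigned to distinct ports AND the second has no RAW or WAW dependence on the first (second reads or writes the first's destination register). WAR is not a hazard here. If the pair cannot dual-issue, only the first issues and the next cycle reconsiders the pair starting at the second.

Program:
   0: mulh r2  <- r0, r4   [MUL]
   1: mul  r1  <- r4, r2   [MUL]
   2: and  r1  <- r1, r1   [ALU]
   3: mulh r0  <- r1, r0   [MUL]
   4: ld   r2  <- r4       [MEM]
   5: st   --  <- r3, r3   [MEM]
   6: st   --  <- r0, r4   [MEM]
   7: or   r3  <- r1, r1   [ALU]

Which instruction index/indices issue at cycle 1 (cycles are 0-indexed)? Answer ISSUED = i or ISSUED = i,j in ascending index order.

c0: i0 mulh.MUL  no-port MUL/MUL
c1: i1 mul.MUL  RAW+WAW r1
c2: i2 and.ALU  RAW r1
c3: i3/i4 mulh.MUL ld.MEM  pair
c4: i5 st.MEM  no-port MEM/MEM
c5: i6/i7 st.MEM or.ALU  pair

ISSUED = 1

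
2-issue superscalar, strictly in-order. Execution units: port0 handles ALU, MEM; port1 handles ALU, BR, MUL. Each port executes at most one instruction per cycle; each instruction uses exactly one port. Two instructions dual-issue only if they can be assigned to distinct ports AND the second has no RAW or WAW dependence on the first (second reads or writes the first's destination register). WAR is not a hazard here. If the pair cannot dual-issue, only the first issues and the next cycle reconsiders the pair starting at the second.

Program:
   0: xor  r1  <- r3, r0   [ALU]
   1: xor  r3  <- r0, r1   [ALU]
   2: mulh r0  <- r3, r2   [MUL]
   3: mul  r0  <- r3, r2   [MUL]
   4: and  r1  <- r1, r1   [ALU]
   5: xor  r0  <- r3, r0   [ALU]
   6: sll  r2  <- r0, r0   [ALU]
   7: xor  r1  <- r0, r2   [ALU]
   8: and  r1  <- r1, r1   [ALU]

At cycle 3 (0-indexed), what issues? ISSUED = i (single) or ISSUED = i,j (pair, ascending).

0. xor.ALU @i0  | RAW r1
1. xor.ALU @i1  | RAW r3
2. mulh.MUL @i2  | no-port MUL/MUL
3. mul.MUL;and.ALU @i3+i4  | 2-wide
4. xor.ALU @i5  | RAW r0
5. sll.ALU @i6  | RAW r2
6. xor.ALU @i7  | RAW+WAW r1
7. and.ALU @i8  | tail

ISSUED = 3,4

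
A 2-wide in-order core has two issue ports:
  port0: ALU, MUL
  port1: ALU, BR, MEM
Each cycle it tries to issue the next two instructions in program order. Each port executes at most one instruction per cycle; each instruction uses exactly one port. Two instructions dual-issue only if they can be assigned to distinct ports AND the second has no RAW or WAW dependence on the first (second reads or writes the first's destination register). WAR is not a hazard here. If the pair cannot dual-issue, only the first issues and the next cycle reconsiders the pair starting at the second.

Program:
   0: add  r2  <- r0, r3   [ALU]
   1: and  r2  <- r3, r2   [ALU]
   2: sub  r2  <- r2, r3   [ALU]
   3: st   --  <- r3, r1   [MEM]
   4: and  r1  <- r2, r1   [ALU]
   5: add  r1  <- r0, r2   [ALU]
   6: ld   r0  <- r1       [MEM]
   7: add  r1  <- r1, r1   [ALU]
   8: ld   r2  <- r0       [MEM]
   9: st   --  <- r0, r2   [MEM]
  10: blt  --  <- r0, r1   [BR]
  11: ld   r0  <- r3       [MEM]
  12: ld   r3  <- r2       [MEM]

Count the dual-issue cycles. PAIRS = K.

PAIRS = 2

0. add.ALU @i0  | RAW+WAW r2
1. and.ALU @i1  | RAW+WAW r2
2. sub.ALU/st.MEM @i2+i3  | 2-wide
3. and.ALU @i4  | WAW r1
4. add.ALU @i5  | RAW r1
5. ld.MEM/add.ALU @i6+i7  | 2-wide
6. ld.MEM @i8  | no-port MEM/MEM
7. st.MEM @i9  | no-port MEM/BR
8. blt.BR @i10  | no-port BR/MEM
9. ld.MEM @i11  | no-port MEM/MEM
10. ld.MEM @i12  | tail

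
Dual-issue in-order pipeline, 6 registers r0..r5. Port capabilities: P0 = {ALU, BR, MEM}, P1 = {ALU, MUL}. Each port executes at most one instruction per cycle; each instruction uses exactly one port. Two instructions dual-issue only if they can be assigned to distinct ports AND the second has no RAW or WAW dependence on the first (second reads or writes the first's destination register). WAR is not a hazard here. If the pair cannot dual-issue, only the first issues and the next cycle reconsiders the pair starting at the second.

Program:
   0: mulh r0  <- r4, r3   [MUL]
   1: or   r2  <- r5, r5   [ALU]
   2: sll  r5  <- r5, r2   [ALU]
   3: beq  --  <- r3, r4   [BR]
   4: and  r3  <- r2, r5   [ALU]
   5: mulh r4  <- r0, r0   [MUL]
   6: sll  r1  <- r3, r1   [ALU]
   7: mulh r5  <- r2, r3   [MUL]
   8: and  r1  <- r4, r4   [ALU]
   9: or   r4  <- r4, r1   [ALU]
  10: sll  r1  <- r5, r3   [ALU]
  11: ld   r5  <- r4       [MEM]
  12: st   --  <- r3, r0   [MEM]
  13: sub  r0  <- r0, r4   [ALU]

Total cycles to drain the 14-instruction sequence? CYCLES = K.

CYCLES = 8

c0: i0&i1 mulh or  dual
c1: i2&i3 sll beq  dual
c2: i4&i5 and mulh  dual
c3: i6&i7 sll mulh  dual
c4: i8 and  RAW r1
c5: i9&i10 or sll  dual
c6: i11 ld  no-port MEM/MEM
c7: i12&i13 st sub  dual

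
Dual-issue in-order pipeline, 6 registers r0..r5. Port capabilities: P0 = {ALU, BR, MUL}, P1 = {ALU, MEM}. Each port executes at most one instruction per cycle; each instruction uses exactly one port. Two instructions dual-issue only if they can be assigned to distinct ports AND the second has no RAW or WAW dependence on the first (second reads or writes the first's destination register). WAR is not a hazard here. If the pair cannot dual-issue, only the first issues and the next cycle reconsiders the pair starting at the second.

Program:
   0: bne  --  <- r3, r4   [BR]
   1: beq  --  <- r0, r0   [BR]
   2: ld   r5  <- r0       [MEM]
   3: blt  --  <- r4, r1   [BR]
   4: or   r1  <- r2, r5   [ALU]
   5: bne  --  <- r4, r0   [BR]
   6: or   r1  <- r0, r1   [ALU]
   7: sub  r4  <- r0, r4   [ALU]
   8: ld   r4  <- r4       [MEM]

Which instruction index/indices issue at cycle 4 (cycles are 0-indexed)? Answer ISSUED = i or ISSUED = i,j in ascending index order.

ISSUED = 7

c0: i0 bne.BR  no-port BR/BR
c1: i1,i2 beq.BR;ld.MEM  pair
c2: i3,i4 blt.BR;or.ALU  pair
c3: i5,i6 bne.BR;or.ALU  pair
c4: i7 sub.ALU  RAW+WAW r4
c5: i8 ld.MEM  tail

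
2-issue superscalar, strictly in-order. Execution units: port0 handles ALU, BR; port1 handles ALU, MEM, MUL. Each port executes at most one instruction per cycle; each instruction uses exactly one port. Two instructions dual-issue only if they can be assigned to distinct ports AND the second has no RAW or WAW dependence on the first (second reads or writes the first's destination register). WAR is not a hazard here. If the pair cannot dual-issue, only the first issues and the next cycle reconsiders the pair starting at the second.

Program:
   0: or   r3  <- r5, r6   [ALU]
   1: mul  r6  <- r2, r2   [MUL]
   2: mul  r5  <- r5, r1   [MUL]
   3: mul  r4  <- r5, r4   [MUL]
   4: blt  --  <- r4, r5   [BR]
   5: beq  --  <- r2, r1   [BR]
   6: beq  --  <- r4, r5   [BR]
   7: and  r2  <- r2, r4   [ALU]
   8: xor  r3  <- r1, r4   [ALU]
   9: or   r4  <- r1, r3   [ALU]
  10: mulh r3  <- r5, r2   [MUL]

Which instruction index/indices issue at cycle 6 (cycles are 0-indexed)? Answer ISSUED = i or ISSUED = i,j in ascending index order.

[0] i0,i1  or;mul  -- pair
[1] i2  mul  -- no-port MUL/MUL
[2] i3  mul  -- RAW r4
[3] i4  blt  -- no-port BR/BR
[4] i5  beq  -- no-port BR/BR
[5] i6,i7  beq;and  -- pair
[6] i8  xor  -- RAW r3
[7] i9,i10  or;mulh  -- pair

ISSUED = 8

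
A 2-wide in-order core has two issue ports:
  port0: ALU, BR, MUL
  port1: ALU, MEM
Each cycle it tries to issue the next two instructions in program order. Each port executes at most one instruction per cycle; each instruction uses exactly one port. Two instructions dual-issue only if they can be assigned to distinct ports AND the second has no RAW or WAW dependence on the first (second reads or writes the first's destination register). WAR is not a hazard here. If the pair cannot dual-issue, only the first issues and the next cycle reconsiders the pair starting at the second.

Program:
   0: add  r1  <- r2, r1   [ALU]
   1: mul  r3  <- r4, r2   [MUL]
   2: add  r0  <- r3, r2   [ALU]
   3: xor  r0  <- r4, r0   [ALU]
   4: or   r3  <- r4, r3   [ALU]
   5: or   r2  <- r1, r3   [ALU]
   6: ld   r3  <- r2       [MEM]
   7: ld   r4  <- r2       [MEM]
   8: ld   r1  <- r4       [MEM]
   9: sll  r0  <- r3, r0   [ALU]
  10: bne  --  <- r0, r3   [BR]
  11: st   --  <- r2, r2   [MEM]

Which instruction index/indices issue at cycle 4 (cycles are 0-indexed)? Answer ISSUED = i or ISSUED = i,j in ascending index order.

ISSUED = 6

[0] i0&i1  add/mul  -- pair
[1] i2  add  -- RAW+WAW r0
[2] i3&i4  xor/or  -- pair
[3] i5  or  -- RAW r2
[4] i6  ld  -- no-port MEM/MEM
[5] i7  ld  -- no-port MEM/MEM
[6] i8&i9  ld/sll  -- pair
[7] i10&i11  bne/st  -- pair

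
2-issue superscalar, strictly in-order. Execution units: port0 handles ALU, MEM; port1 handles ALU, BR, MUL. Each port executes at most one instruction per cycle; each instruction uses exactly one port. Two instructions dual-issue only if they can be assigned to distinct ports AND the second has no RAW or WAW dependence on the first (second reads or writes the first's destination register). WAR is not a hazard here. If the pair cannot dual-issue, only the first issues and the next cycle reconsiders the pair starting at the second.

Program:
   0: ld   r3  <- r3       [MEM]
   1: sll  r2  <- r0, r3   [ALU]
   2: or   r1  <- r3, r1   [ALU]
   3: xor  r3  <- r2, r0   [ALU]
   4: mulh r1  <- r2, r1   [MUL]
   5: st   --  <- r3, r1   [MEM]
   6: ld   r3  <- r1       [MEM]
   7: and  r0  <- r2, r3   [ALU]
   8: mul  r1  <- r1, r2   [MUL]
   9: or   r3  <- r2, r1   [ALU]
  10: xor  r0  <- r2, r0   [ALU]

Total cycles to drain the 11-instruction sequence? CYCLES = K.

0. ld.MEM @i0  | RAW r3
1. sll.ALU/or.ALU @i1/i2  | dual
2. xor.ALU/mulh.MUL @i3/i4  | dual
3. st.MEM @i5  | no-port MEM/MEM
4. ld.MEM @i6  | RAW r3
5. and.ALU/mul.MUL @i7/i8  | dual
6. or.ALU/xor.ALU @i9/i10  | dual

CYCLES = 7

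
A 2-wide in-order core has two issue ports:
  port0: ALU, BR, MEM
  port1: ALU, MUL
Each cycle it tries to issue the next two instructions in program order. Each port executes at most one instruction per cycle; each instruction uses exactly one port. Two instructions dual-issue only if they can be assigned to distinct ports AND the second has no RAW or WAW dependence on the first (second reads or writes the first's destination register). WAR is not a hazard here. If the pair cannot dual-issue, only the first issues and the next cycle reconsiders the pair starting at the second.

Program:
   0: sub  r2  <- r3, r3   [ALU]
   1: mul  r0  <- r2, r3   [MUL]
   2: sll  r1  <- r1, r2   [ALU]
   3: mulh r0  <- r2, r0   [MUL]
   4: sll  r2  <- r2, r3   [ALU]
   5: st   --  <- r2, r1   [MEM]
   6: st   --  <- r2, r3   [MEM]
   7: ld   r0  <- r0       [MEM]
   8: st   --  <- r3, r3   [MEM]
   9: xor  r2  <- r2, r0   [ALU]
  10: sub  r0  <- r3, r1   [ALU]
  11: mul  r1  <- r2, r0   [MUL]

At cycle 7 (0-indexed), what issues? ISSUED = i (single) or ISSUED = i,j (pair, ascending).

  cy0 -> i0 (sub.ALU) RAW r2
  cy1 -> i1,i2 (mul.MUL+sll.ALU) pair
  cy2 -> i3,i4 (mulh.MUL+sll.ALU) pair
  cy3 -> i5 (st.MEM) no-port MEM/MEM
  cy4 -> i6 (st.MEM) no-port MEM/MEM
  cy5 -> i7 (ld.MEM) no-port MEM/MEM
  cy6 -> i8,i9 (st.MEM+xor.ALU) pair
  cy7 -> i10 (sub.ALU) RAW r0
  cy8 -> i11 (mul.MUL) tail

ISSUED = 10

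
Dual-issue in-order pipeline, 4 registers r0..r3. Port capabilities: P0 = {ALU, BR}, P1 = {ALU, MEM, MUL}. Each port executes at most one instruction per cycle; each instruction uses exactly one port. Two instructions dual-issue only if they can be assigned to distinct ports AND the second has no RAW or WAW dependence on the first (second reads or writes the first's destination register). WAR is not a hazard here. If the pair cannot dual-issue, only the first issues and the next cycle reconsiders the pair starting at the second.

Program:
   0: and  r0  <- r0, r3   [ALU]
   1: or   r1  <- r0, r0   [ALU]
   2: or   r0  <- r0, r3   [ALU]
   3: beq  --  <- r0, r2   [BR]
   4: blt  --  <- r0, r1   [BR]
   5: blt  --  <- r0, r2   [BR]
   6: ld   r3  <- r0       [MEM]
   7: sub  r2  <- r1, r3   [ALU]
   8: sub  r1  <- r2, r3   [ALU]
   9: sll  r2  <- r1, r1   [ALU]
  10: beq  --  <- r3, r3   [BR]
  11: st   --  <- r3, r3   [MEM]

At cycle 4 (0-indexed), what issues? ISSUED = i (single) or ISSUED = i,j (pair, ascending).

ISSUED = 5,6

c0: i0 and  RAW r0
c1: i1+i2 or or  dual
c2: i3 beq  no-port BR/BR
c3: i4 blt  no-port BR/BR
c4: i5+i6 blt ld  dual
c5: i7 sub  RAW r2
c6: i8 sub  RAW r1
c7: i9+i10 sll beq  dual
c8: i11 st  tail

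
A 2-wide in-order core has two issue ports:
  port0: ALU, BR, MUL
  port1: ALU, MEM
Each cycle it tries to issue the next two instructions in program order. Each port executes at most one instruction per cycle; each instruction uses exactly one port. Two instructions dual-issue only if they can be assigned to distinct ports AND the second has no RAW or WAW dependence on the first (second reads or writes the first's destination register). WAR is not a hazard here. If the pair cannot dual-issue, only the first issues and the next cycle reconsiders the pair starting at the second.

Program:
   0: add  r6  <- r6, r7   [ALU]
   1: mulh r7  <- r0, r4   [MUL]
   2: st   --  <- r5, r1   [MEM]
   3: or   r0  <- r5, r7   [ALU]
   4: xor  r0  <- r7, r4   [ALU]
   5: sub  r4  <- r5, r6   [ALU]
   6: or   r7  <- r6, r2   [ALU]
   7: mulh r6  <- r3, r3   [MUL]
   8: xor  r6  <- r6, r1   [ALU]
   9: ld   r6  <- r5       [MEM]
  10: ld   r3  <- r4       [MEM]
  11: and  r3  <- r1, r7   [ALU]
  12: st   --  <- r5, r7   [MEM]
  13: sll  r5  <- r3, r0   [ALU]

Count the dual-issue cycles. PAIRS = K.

PAIRS = 5

[0] i0&i1  add.ALU/mulh.MUL  -- 2-wide
[1] i2&i3  st.MEM/or.ALU  -- 2-wide
[2] i4&i5  xor.ALU/sub.ALU  -- 2-wide
[3] i6&i7  or.ALU/mulh.MUL  -- 2-wide
[4] i8  xor.ALU  -- WAW r6
[5] i9  ld.MEM  -- no-port MEM/MEM
[6] i10  ld.MEM  -- WAW r3
[7] i11&i12  and.ALU/st.MEM  -- 2-wide
[8] i13  sll.ALU  -- tail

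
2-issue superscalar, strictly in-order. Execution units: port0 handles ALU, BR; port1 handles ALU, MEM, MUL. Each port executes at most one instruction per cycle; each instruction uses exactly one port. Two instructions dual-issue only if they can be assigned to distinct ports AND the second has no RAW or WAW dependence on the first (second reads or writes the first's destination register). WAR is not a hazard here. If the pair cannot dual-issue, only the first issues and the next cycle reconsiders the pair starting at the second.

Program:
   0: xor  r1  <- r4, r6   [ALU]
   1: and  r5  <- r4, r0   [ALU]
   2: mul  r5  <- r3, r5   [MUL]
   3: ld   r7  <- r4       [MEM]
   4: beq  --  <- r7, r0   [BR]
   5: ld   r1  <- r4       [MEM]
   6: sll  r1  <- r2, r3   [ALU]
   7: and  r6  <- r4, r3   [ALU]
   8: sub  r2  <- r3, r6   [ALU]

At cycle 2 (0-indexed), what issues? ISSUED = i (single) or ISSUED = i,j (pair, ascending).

[0] i0,i1  xor.ALU+and.ALU  -- pair
[1] i2  mul.MUL  -- no-port MUL/MEM
[2] i3  ld.MEM  -- RAW r7
[3] i4,i5  beq.BR+ld.MEM  -- pair
[4] i6,i7  sll.ALU+and.ALU  -- pair
[5] i8  sub.ALU  -- tail

ISSUED = 3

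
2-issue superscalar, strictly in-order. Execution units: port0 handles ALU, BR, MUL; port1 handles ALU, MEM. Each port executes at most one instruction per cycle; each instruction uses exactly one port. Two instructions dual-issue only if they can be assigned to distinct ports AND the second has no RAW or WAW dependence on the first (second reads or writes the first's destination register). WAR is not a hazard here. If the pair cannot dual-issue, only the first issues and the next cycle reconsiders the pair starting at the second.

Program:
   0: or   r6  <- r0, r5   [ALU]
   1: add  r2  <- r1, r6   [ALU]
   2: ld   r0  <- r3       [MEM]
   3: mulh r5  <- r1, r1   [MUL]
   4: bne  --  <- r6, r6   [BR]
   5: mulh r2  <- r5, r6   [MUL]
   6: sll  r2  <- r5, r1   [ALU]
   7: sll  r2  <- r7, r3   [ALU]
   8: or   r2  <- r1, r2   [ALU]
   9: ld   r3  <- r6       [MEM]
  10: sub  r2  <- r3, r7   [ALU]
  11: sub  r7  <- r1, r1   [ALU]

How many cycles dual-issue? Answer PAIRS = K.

PAIRS = 3

[0] i0  or  -- RAW r6
[1] i1&i2  add/ld  -- pair
[2] i3  mulh  -- no-port MUL/BR
[3] i4  bne  -- no-port BR/MUL
[4] i5  mulh  -- WAW r2
[5] i6  sll  -- WAW r2
[6] i7  sll  -- RAW+WAW r2
[7] i8&i9  or/ld  -- pair
[8] i10&i11  sub/sub  -- pair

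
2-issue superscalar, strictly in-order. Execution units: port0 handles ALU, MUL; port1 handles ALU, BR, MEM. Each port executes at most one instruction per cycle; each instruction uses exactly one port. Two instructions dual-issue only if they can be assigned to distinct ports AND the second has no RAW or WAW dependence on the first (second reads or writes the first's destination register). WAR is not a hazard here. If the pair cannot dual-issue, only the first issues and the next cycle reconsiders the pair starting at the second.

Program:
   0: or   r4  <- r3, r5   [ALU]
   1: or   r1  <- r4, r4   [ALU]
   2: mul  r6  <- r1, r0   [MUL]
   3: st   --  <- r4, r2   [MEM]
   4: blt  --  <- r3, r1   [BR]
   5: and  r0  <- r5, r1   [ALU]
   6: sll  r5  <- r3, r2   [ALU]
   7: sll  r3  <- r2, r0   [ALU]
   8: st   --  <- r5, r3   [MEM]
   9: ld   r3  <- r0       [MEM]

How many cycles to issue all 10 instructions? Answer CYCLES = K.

CYCLES = 7

c0: i0 or  RAW r4
c1: i1 or  RAW r1
c2: i2/i3 mul st  2-wide
c3: i4/i5 blt and  2-wide
c4: i6/i7 sll sll  2-wide
c5: i8 st  no-port MEM/MEM
c6: i9 ld  tail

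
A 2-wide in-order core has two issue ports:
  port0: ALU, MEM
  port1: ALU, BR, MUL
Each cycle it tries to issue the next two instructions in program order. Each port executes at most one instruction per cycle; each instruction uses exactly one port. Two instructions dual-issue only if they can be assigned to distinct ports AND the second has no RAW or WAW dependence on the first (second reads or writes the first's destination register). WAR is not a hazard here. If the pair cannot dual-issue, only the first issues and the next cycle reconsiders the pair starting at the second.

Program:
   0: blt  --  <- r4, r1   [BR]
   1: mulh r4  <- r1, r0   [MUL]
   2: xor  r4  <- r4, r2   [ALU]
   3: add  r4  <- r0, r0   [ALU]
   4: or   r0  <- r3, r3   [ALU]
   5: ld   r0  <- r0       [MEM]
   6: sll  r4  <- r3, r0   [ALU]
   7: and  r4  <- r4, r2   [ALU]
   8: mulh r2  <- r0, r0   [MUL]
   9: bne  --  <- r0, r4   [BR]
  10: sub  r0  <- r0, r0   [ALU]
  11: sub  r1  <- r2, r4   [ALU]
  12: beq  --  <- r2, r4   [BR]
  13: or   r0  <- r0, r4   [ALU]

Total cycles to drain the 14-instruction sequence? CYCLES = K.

t=0 i0:blt.BR ; no-port BR/MUL
t=1 i1:mulh.MUL ; RAW+WAW r4
t=2 i2:xor.ALU ; WAW r4
t=3 i3,i4:add.ALU+or.ALU ; pair
t=4 i5:ld.MEM ; RAW r0
t=5 i6:sll.ALU ; RAW+WAW r4
t=6 i7,i8:and.ALU+mulh.MUL ; pair
t=7 i9,i10:bne.BR+sub.ALU ; pair
t=8 i11,i12:sub.ALU+beq.BR ; pair
t=9 i13:or.ALU ; tail

CYCLES = 10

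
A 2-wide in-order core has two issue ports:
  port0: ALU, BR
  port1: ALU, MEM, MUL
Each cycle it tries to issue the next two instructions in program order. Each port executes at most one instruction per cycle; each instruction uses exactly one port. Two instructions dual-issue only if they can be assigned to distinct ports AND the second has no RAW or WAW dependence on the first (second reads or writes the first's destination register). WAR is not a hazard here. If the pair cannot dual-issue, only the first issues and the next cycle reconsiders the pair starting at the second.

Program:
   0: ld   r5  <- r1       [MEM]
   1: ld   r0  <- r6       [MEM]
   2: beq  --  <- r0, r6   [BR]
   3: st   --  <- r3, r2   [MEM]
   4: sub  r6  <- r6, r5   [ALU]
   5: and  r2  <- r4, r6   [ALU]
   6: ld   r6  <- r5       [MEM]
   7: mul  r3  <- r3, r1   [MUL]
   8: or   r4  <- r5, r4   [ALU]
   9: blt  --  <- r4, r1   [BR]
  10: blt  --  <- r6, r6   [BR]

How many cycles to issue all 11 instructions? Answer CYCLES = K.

0. ld @i0  | no-port MEM/MEM
1. ld @i1  | RAW r0
2. beq st @i2+i3  | 2-wide
3. sub @i4  | RAW r6
4. and ld @i5+i6  | 2-wide
5. mul or @i7+i8  | 2-wide
6. blt @i9  | no-port BR/BR
7. blt @i10  | tail

CYCLES = 8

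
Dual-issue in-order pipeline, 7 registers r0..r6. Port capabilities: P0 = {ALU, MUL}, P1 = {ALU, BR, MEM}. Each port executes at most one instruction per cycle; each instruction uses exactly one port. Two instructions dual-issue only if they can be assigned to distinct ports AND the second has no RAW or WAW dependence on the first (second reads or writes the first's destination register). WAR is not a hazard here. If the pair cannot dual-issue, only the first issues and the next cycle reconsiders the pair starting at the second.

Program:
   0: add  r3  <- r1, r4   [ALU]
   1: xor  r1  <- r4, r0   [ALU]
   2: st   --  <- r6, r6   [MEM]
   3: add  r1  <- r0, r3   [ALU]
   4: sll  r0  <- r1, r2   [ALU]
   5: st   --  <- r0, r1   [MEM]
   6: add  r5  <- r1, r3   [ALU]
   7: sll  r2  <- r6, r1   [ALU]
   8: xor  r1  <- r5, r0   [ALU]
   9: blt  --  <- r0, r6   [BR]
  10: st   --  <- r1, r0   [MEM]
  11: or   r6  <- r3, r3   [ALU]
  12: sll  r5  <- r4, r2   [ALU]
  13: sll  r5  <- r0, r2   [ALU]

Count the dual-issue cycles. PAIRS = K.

PAIRS = 5

[0] i0&i1  add/xor  -- dual
[1] i2&i3  st/add  -- dual
[2] i4  sll  -- RAW r0
[3] i5&i6  st/add  -- dual
[4] i7&i8  sll/xor  -- dual
[5] i9  blt  -- no-port BR/MEM
[6] i10&i11  st/or  -- dual
[7] i12  sll  -- WAW r5
[8] i13  sll  -- tail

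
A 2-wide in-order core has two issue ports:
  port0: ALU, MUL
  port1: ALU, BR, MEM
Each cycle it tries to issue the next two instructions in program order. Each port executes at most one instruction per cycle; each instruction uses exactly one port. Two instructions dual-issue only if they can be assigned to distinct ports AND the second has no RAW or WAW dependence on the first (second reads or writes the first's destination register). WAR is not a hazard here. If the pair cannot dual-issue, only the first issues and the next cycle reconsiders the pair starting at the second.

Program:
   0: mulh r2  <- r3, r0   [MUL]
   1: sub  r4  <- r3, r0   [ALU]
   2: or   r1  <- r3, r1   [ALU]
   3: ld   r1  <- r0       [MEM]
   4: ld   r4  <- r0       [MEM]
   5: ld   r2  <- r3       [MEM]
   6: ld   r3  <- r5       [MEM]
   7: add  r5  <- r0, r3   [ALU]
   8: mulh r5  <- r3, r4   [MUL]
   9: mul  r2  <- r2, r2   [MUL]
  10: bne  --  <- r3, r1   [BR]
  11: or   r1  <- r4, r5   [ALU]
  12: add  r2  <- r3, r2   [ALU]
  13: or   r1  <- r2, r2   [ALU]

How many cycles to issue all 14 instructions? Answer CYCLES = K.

CYCLES = 11

t=0 i0,i1:mulh.MUL;sub.ALU ; dual
t=1 i2:or.ALU ; WAW r1
t=2 i3:ld.MEM ; no-port MEM/MEM
t=3 i4:ld.MEM ; no-port MEM/MEM
t=4 i5:ld.MEM ; no-port MEM/MEM
t=5 i6:ld.MEM ; RAW r3
t=6 i7:add.ALU ; WAW r5
t=7 i8:mulh.MUL ; no-port MUL/MUL
t=8 i9,i10:mul.MUL;bne.BR ; dual
t=9 i11,i12:or.ALU;add.ALU ; dual
t=10 i13:or.ALU ; tail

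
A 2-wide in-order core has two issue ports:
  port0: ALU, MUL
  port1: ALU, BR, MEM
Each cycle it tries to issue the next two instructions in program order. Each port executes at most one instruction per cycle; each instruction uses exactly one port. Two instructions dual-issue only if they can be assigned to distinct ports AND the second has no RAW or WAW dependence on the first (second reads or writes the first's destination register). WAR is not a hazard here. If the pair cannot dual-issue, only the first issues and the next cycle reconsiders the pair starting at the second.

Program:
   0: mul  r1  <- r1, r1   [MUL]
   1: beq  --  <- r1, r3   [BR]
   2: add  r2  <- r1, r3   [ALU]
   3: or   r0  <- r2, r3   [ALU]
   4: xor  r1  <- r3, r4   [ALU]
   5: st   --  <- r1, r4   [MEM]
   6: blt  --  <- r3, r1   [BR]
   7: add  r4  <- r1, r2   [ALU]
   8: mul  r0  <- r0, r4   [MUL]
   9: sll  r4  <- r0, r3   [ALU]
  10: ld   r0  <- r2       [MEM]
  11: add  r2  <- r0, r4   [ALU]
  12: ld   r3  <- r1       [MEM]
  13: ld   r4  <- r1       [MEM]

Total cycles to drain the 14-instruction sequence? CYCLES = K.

CYCLES = 9

0. mul.MUL @i0  | RAW r1
1. beq.BR/add.ALU @i1+i2  | dual
2. or.ALU/xor.ALU @i3+i4  | dual
3. st.MEM @i5  | no-port MEM/BR
4. blt.BR/add.ALU @i6+i7  | dual
5. mul.MUL @i8  | RAW r0
6. sll.ALU/ld.MEM @i9+i10  | dual
7. add.ALU/ld.MEM @i11+i12  | dual
8. ld.MEM @i13  | tail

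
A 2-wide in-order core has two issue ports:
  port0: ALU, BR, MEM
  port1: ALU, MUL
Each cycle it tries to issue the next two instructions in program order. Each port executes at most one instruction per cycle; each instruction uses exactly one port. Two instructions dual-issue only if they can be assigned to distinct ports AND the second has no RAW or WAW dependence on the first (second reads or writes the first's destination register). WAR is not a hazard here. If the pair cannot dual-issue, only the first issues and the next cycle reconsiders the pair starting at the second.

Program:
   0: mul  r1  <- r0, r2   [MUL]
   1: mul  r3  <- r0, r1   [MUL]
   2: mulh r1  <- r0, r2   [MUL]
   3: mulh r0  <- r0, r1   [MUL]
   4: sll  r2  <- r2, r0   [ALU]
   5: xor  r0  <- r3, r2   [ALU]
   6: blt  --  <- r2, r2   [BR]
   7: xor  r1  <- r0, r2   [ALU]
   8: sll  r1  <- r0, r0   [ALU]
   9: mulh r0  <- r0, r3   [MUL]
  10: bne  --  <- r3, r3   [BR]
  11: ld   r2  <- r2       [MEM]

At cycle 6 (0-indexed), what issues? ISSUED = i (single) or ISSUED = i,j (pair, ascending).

ISSUED = 7

c0: i0 mul  no-port MUL/MUL
c1: i1 mul  no-port MUL/MUL
c2: i2 mulh  no-port MUL/MUL
c3: i3 mulh  RAW r0
c4: i4 sll  RAW r2
c5: i5&i6 xor;blt  dual
c6: i7 xor  WAW r1
c7: i8&i9 sll;mulh  dual
c8: i10 bne  no-port BR/MEM
c9: i11 ld  tail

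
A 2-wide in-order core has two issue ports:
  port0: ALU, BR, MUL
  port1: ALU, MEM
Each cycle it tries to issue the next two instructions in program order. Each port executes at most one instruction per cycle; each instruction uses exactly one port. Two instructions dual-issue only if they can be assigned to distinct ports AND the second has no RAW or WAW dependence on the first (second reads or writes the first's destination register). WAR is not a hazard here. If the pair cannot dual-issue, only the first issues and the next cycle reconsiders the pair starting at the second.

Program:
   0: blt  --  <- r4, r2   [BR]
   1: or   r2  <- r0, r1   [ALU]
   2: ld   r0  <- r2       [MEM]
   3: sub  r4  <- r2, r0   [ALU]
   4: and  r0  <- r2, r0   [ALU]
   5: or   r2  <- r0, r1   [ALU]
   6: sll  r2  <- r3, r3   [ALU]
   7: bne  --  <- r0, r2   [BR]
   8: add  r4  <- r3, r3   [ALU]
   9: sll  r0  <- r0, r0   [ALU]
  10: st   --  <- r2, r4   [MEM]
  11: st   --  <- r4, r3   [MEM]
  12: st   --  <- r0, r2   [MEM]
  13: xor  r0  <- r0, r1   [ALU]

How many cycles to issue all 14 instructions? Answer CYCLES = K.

t=0 i0,i1:blt.BR+or.ALU ; pair
t=1 i2:ld.MEM ; RAW r0
t=2 i3,i4:sub.ALU+and.ALU ; pair
t=3 i5:or.ALU ; WAW r2
t=4 i6:sll.ALU ; RAW r2
t=5 i7,i8:bne.BR+add.ALU ; pair
t=6 i9,i10:sll.ALU+st.MEM ; pair
t=7 i11:st.MEM ; no-port MEM/MEM
t=8 i12,i13:st.MEM+xor.ALU ; pair

CYCLES = 9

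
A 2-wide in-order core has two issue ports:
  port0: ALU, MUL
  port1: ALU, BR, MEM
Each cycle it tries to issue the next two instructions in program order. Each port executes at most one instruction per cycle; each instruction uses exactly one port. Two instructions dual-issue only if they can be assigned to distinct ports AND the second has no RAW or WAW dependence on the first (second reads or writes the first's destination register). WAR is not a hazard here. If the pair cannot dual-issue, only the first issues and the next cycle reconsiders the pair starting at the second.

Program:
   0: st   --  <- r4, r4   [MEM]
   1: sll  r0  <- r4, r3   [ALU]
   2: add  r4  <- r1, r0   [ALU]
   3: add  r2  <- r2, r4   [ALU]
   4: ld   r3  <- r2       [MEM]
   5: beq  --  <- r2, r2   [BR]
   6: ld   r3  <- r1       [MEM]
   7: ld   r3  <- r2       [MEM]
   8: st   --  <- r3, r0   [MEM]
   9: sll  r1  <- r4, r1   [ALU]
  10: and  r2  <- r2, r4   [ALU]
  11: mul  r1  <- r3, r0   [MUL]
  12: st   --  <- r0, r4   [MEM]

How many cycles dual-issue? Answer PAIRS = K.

t=0 i0,i1:st.MEM/sll.ALU ; dual
t=1 i2:add.ALU ; RAW r4
t=2 i3:add.ALU ; RAW r2
t=3 i4:ld.MEM ; no-port MEM/BR
t=4 i5:beq.BR ; no-port BR/MEM
t=5 i6:ld.MEM ; no-port MEM/MEM
t=6 i7:ld.MEM ; no-port MEM/MEM
t=7 i8,i9:st.MEM/sll.ALU ; dual
t=8 i10,i11:and.ALU/mul.MUL ; dual
t=9 i12:st.MEM ; tail

PAIRS = 3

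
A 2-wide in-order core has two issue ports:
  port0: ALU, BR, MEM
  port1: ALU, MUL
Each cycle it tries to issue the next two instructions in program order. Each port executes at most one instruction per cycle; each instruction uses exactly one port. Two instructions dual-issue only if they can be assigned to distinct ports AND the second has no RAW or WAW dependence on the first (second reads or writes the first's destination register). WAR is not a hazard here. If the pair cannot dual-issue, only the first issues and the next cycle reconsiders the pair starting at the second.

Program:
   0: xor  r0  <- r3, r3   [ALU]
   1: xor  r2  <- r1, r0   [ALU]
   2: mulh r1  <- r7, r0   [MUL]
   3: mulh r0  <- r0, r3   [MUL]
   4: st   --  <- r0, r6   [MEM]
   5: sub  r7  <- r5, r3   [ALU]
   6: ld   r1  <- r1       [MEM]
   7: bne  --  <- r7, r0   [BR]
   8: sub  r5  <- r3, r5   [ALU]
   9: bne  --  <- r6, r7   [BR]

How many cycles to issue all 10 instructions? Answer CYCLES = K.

CYCLES = 7

  cy0 -> i0 (xor.ALU) RAW r0
  cy1 -> i1&i2 (xor.ALU mulh.MUL) dual
  cy2 -> i3 (mulh.MUL) RAW r0
  cy3 -> i4&i5 (st.MEM sub.ALU) dual
  cy4 -> i6 (ld.MEM) no-port MEM/BR
  cy5 -> i7&i8 (bne.BR sub.ALU) dual
  cy6 -> i9 (bne.BR) tail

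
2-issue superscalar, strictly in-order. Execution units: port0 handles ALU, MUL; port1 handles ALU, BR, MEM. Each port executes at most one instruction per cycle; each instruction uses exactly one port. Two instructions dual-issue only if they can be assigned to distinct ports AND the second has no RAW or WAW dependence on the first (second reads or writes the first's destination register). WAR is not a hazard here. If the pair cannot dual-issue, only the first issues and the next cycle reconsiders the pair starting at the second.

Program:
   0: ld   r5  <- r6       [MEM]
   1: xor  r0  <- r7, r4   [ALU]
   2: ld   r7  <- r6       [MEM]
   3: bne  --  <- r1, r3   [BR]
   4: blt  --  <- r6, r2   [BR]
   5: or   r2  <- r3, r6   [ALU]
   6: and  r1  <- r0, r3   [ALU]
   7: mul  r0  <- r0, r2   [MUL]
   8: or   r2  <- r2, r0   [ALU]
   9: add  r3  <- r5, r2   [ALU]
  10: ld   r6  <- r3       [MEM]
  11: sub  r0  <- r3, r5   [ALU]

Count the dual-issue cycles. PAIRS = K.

#0 head=0: ld.MEM/xor.ALU i0/i1 2-wide
#1 head=2: ld.MEM i2 no-port MEM/BR
#2 head=3: bne.BR i3 no-port BR/BR
#3 head=4: blt.BR/or.ALU i4/i5 2-wide
#4 head=6: and.ALU/mul.MUL i6/i7 2-wide
#5 head=8: or.ALU i8 RAW r2
#6 head=9: add.ALU i9 RAW r3
#7 head=10: ld.MEM/sub.ALU i10/i11 2-wide

PAIRS = 4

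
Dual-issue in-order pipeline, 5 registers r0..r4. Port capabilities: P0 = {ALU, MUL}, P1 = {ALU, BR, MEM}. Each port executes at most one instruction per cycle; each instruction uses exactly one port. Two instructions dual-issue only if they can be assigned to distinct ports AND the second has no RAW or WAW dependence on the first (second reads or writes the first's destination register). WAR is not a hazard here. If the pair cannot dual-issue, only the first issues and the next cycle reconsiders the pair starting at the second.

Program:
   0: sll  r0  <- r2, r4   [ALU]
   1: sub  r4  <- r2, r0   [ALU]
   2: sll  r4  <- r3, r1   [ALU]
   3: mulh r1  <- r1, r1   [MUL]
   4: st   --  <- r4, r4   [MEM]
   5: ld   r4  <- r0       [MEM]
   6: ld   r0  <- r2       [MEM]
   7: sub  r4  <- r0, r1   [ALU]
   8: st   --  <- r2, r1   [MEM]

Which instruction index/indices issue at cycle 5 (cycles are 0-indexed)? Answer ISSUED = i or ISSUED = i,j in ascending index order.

ISSUED = 6

#0 head=0: sll i0 RAW r0
#1 head=1: sub i1 WAW r4
#2 head=2: sll+mulh i2/i3 2-wide
#3 head=4: st i4 no-port MEM/MEM
#4 head=5: ld i5 no-port MEM/MEM
#5 head=6: ld i6 RAW r0
#6 head=7: sub+st i7/i8 2-wide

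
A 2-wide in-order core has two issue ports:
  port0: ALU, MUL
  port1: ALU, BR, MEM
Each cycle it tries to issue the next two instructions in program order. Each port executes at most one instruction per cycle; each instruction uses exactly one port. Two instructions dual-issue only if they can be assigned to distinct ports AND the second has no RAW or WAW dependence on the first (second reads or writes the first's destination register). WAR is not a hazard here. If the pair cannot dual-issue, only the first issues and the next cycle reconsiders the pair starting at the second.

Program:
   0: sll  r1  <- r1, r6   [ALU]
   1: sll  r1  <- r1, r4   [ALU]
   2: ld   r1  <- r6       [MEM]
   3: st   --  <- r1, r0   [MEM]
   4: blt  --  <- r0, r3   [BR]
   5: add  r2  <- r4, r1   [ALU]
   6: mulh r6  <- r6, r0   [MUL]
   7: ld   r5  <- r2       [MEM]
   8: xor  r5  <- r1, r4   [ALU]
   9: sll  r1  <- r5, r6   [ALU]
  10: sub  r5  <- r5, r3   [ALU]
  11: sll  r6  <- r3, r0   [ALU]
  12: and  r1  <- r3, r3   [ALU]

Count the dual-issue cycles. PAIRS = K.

[0] i0  sll  -- RAW+WAW r1
[1] i1  sll  -- WAW r1
[2] i2  ld  -- no-port MEM/MEM
[3] i3  st  -- no-port MEM/BR
[4] i4/i5  blt;add  -- dual
[5] i6/i7  mulh;ld  -- dual
[6] i8  xor  -- RAW r5
[7] i9/i10  sll;sub  -- dual
[8] i11/i12  sll;and  -- dual

PAIRS = 4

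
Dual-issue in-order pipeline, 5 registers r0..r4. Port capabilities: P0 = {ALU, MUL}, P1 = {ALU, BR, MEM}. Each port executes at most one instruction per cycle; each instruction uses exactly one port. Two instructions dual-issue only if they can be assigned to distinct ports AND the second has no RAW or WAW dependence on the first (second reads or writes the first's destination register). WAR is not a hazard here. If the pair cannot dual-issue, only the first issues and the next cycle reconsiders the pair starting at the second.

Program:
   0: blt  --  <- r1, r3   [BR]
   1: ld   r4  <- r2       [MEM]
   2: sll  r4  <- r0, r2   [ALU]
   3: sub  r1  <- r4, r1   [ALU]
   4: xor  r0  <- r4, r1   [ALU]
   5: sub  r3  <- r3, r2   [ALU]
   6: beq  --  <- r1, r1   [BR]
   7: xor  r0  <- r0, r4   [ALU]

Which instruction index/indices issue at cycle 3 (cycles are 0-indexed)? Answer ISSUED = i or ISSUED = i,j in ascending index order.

c0: i0 blt  no-port BR/MEM
c1: i1 ld  WAW r4
c2: i2 sll  RAW r4
c3: i3 sub  RAW r1
c4: i4,i5 xor+sub  pair
c5: i6,i7 beq+xor  pair

ISSUED = 3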